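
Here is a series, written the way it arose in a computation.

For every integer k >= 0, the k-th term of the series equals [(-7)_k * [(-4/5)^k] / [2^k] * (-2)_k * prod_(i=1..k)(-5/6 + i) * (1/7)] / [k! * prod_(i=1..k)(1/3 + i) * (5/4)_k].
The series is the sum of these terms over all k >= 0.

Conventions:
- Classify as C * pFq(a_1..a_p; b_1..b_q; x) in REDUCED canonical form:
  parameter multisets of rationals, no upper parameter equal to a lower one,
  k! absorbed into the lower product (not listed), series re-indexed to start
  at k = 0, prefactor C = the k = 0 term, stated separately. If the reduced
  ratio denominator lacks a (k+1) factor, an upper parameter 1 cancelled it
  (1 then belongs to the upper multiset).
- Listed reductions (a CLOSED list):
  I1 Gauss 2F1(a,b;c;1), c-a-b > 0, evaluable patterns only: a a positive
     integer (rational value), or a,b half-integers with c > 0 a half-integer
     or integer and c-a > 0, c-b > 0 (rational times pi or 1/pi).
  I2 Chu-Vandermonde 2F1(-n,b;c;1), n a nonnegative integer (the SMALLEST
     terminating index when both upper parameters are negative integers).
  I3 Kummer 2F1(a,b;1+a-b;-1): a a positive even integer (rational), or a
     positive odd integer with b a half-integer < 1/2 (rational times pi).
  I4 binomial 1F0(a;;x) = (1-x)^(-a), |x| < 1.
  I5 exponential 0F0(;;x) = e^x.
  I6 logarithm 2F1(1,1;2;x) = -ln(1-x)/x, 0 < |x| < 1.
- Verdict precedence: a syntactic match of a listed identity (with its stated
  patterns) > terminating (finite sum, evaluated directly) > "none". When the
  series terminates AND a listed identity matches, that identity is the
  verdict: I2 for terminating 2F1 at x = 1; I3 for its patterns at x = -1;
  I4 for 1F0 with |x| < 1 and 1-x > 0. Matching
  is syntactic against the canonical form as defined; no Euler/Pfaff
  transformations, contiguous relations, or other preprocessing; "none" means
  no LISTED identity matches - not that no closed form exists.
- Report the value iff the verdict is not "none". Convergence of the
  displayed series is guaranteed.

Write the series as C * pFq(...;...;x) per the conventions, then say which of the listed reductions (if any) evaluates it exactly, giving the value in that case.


At argument -2/5: a 3F2 with upper {-7, -2, 1/6}, lower {5/4, 4/3}, scaled by C = 1/7. Verdict: terminating. With -2 upstairs the series is a 3-term polynomial sum; evaluated term by term. Value: 221/2625.

Key observation: with t_0 = 1/7, the two k-th powers (C = 1/7) combine into one argument.
Ratio: r(k) = (-2/5) * (k-7) (k-2) (k+1/6) / [(k+5/4) (k+4/3) (k+1)] - rational in k, leading ratio (-2/5); with t_0 = 1/7, classification follows.


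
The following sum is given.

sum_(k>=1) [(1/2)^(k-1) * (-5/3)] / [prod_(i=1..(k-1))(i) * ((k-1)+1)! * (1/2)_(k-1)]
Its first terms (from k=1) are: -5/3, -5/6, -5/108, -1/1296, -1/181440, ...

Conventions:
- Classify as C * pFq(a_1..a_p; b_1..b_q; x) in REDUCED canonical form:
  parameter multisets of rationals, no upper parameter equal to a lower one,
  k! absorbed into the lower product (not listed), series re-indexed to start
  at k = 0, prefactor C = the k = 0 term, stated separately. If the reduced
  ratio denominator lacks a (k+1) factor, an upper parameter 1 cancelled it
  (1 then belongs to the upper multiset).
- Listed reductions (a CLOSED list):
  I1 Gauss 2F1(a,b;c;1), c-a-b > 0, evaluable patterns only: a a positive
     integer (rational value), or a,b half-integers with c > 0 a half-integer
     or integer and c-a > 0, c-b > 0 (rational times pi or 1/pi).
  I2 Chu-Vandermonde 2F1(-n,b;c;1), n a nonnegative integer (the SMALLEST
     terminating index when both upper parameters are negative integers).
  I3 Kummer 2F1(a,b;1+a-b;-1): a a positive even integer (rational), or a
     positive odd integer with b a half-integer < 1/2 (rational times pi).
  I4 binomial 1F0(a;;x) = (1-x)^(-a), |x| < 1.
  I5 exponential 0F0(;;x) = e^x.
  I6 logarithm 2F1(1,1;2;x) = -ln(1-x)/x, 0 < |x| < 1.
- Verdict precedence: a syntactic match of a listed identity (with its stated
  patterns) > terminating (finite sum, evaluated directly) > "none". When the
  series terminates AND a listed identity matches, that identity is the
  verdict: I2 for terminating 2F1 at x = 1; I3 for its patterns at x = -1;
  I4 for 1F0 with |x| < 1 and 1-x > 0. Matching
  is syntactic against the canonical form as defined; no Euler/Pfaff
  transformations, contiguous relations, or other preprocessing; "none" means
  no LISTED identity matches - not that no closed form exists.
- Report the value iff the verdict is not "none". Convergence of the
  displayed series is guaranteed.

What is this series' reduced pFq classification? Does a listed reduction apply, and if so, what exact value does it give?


The series (x = 1/2) is 0F2: upper {-}, lower {1/2, 2}, prefactor -5/3. Verdict: none (x = 1/2): each listed identity misses the multisets {-} ; {1/2, 2}.

First insight: with t_0 = -5/3, the denominator's factorial ratio (C = -5/3, x = 1/2) is a lower Pochhammer.
Ratio: r(k) = (1/2) * 1 / [(k+1/2) (k+2) (k+1)] - poly over poly, x = (1/2) from leading terms; C = -5/3 at k = 0.


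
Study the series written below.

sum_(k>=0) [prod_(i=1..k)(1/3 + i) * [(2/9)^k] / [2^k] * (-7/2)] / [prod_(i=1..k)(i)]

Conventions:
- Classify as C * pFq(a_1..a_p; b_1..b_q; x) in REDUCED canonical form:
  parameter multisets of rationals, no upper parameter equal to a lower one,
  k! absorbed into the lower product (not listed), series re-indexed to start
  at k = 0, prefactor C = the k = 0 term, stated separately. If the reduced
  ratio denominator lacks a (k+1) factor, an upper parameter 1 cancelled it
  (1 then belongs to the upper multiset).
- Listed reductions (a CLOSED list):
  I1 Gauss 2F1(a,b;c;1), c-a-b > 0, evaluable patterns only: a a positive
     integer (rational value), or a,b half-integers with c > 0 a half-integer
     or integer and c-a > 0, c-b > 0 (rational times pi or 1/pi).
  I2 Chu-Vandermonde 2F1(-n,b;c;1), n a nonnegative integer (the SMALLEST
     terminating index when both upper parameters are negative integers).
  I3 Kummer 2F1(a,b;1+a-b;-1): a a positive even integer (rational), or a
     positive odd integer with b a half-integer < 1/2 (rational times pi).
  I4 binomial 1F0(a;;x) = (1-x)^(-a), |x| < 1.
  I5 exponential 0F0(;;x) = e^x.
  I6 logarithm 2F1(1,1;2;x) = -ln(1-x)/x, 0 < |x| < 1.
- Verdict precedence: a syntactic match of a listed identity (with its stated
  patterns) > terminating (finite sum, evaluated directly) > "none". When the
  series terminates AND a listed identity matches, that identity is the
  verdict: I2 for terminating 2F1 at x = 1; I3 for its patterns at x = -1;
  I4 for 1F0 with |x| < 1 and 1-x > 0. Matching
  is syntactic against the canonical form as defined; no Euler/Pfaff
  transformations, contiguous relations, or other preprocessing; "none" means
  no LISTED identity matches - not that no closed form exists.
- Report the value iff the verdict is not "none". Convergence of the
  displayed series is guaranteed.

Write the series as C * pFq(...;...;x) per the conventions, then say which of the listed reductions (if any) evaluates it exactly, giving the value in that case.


This is -7/2 * 1F0(4/3; -; 1/9) in reduced canonical form. Verdict: the I4 binomial reduction matches (the 1F0 binomial series: exponent -4/3, x = 1/9). Sum: (-7/2) * (8/9)^(-4/3).

First insight: t_0 = -7/2 here, and the product of the first k integers (C = -7/2, x = 1/9) is k!.
Ratio: r(k) = (1/9) * (k+4/3) / [(k+1)] - rational in k, leading ratio (1/9); with t_0 = -7/2, classification follows.


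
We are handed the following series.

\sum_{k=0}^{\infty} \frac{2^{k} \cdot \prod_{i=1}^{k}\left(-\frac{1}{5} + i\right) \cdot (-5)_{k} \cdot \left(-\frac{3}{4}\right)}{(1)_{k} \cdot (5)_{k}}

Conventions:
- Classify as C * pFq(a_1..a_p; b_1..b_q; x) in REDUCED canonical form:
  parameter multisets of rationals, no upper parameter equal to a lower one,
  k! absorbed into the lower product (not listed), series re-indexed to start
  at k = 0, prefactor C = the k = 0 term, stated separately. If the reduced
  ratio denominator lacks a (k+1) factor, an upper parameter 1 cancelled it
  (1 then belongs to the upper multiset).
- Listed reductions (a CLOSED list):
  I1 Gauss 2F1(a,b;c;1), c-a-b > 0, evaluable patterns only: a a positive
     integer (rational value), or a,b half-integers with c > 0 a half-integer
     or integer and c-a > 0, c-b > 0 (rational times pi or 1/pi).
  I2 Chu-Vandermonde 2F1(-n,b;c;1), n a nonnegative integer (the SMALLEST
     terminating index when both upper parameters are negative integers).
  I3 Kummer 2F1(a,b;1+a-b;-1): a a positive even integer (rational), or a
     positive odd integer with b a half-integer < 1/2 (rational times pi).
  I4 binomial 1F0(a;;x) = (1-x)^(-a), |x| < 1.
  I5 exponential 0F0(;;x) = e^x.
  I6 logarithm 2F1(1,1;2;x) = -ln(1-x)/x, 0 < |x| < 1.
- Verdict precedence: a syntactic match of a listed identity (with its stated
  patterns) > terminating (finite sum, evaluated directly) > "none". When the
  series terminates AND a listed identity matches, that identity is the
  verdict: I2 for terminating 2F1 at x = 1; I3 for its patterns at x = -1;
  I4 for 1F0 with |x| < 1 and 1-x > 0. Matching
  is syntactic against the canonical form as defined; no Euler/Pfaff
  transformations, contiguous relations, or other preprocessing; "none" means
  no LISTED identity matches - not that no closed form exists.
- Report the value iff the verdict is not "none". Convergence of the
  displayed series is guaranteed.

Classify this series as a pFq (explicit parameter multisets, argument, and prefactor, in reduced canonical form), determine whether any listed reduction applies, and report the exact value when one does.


This is -\frac{3}{4} * 2F1(-5, \frac{4}{5}; 5; 2) in reduced canonical form. Verdict: terminating. With -5 upstairs the series is a 6-term polynomial sum; evaluated term by term. Exact value: -\frac{16779}{62500}.

First insight: t_0 being -\frac{3}{4}, the running product (C = -3/4) telescopes to a rising factorial.
Ratio: r(k) = 2 * (k-5) (k+\frac{4}{5}) / [(k+5) (k+1)] ; factor over Q: parameters, x = 2, and C = -\frac{3}{4}.


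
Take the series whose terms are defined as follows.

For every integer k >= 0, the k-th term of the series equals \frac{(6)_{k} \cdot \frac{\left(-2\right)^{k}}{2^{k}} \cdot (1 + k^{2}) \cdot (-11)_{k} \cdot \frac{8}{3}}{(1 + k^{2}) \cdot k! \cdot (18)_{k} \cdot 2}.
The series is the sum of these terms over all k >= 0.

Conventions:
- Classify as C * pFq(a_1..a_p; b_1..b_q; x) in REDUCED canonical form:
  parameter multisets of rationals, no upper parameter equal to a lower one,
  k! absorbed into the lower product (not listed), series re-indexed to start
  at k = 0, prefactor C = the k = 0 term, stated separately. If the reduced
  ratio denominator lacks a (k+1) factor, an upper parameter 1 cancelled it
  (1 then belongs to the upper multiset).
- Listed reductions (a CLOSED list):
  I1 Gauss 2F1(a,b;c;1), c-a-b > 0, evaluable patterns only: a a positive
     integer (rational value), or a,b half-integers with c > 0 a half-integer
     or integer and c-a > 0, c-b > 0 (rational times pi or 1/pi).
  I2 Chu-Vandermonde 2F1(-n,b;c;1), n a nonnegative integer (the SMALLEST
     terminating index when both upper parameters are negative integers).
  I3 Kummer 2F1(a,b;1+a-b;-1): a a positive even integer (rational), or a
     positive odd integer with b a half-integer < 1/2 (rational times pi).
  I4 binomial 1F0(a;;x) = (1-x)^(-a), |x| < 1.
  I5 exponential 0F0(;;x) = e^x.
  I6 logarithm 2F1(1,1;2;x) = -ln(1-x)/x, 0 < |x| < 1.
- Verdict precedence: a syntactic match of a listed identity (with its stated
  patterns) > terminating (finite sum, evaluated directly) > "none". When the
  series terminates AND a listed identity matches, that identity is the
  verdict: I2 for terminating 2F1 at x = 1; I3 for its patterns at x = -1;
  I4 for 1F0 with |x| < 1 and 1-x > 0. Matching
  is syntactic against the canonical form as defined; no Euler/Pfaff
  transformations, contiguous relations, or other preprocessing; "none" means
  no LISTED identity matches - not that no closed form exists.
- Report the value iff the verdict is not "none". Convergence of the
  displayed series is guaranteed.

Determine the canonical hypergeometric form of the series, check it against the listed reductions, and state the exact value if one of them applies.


The series (x = -1) is 2F1: upper {-11, 6}, lower {18}, prefactor \frac{4}{3}. Verdict (x = -1): Kummer's theorem (I3) applies (x = -1; c = 18 equals 1+a-b for upper {-11, 6}: listed pattern). Sum: \frac{136}{3}.

The tell: x = -1 and the two k-th powers (prefactor 4/3) combine into one argument.
Term ratio: r(k) = -1 * (k-11) (k+6) / [(k+18) (k+1)] - poly over poly, x = -1 from leading terms; C = \frac{4}{3} at k = 0.


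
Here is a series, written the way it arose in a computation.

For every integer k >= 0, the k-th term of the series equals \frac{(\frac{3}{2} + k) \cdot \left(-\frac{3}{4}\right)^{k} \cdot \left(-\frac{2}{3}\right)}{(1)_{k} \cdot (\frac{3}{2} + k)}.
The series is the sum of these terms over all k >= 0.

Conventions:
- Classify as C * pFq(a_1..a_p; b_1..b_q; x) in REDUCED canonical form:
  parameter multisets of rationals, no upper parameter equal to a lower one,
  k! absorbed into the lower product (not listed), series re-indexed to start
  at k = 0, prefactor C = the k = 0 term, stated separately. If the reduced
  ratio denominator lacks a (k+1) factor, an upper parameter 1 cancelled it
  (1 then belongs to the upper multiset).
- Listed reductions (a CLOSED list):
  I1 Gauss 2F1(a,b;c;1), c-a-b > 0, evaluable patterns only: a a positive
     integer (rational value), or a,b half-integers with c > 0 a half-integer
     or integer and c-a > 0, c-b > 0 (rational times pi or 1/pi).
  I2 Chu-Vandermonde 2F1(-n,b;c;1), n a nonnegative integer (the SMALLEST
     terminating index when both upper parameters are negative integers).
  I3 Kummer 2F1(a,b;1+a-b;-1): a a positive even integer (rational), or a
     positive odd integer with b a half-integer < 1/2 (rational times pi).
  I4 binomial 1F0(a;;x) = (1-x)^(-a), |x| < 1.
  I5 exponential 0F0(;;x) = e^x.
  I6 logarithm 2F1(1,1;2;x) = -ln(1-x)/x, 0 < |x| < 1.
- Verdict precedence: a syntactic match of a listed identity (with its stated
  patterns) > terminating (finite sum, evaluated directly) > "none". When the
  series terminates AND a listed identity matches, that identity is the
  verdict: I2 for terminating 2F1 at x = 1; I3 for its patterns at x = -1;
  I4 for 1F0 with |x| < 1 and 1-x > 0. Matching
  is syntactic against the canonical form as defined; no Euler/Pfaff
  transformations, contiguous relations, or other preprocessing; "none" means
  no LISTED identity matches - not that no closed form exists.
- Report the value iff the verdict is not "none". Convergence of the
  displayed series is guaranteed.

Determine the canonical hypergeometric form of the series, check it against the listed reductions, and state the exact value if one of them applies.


This is -\frac{2}{3} * 0F0(-; -; -\frac{3}{4}) in reduced canonical form. Verdict: the exponential series (I5) matches (the 0F0 exponential series at x = -\frac{3}{4}). Value: \left(-\frac{2}{3}\right) \cdot e^{-\frac{3}{4}}.

Structural cue: t_0 = -\frac{2}{3} here, and the factor k + 3/2 cancels (top and bottom), leaving C = -2/3, x = -3/4.
Consecutive-term ratio: r(k) = -\frac{3}{4} * 1 / [(k+1)] - rational; roots negated = parameters, x = -\frac{3}{4}, C = -\frac{2}{3}.


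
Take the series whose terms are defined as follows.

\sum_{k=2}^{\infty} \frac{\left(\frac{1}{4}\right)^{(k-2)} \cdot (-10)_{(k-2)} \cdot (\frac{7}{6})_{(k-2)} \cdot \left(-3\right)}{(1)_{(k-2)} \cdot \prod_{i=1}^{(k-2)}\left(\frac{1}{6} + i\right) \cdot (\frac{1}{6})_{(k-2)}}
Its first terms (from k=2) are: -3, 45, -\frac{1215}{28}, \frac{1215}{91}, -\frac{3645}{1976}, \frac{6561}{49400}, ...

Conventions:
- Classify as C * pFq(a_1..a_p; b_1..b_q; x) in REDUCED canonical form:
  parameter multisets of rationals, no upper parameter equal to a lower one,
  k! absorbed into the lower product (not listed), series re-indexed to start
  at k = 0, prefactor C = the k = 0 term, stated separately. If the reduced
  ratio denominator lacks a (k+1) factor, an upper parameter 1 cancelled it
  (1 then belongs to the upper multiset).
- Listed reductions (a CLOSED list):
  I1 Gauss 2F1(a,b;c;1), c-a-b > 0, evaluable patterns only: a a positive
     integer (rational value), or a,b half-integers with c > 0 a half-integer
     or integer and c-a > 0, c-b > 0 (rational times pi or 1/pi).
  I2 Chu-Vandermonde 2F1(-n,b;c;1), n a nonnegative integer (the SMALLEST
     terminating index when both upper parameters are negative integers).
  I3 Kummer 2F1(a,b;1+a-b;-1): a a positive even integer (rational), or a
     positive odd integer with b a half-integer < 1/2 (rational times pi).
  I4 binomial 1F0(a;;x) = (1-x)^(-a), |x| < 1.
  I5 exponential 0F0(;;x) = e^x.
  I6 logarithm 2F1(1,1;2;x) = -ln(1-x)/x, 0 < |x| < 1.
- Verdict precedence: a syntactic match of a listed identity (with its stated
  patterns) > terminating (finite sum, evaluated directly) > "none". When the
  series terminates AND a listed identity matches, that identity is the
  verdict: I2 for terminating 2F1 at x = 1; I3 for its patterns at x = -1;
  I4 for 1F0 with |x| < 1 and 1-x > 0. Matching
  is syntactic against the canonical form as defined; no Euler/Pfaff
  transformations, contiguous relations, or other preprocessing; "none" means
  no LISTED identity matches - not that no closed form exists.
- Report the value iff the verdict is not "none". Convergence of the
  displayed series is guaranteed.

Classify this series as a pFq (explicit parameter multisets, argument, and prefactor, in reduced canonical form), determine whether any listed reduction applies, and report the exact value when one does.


Reduced: x = \frac{1}{4}, 1F1, upper = {-10}, lower = {\frac{1}{6}}, C = -3. Verdict: terminating - the sum ends at index 10 because -10 is a negative integer; exact evaluation follows. Its exact value is \frac{4635065154009921}{452566339456000}.

Structural cue: t_0 = -3 here, and (1)_k (C = -3) is k! itself.
Step ratio: r(k) = \frac{1}{4} * (k-10) / [(k+\frac{1}{6}) (k+1)] ; factor over Q: parameters, x = \frac{1}{4}, and C = -3.


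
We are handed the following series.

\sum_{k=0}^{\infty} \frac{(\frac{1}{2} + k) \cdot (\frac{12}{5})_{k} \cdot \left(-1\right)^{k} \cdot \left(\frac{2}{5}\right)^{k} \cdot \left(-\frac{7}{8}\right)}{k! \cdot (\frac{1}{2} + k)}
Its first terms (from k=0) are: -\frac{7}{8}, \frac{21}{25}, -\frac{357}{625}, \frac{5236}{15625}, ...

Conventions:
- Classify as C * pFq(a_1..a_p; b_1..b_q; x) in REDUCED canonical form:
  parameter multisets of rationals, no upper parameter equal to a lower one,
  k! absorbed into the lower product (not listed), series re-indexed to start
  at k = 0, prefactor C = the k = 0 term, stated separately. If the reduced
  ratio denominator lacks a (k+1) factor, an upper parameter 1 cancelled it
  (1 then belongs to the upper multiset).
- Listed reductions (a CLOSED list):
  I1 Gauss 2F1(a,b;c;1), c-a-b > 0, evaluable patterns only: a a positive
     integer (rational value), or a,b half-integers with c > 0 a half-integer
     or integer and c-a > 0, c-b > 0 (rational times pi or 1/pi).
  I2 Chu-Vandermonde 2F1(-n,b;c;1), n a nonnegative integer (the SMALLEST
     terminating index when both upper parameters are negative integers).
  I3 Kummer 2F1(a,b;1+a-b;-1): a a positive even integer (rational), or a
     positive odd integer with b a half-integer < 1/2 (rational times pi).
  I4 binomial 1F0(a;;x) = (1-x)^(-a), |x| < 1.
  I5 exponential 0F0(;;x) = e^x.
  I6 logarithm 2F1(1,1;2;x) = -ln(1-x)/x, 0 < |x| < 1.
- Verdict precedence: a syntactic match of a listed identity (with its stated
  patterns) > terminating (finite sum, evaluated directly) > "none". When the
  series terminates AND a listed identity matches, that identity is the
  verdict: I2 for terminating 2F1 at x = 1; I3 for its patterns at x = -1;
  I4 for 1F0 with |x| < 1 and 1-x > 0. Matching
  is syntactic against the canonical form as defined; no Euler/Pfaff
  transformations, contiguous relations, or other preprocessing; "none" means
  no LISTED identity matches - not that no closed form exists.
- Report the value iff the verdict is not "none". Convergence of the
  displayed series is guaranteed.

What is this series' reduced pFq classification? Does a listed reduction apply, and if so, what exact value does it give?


This is -\frac{7}{8} * 1F0(\frac{12}{5}; -; -\frac{2}{5}) in reduced canonical form. Verdict: the I4 binomial reduction fires (the 1F0 binomial series: exponent -12/5, x = -\frac{2}{5}). Exact value: \left(-\frac{7}{8}\right) \cdot \left(\frac{7}{5}\right)^{-\frac{12}{5}}.

First insight: from the first term -\frac{7}{8}: the (-1)^k factor (C = -7/8) folds into the argument's sign.
Ratio: r(k) = -\frac{2}{5} * (k+\frac{12}{5}) / [(k+1)] - rational in k. x = -\frac{2}{5}; t_0 = -\frac{7}{8}; negate the roots.


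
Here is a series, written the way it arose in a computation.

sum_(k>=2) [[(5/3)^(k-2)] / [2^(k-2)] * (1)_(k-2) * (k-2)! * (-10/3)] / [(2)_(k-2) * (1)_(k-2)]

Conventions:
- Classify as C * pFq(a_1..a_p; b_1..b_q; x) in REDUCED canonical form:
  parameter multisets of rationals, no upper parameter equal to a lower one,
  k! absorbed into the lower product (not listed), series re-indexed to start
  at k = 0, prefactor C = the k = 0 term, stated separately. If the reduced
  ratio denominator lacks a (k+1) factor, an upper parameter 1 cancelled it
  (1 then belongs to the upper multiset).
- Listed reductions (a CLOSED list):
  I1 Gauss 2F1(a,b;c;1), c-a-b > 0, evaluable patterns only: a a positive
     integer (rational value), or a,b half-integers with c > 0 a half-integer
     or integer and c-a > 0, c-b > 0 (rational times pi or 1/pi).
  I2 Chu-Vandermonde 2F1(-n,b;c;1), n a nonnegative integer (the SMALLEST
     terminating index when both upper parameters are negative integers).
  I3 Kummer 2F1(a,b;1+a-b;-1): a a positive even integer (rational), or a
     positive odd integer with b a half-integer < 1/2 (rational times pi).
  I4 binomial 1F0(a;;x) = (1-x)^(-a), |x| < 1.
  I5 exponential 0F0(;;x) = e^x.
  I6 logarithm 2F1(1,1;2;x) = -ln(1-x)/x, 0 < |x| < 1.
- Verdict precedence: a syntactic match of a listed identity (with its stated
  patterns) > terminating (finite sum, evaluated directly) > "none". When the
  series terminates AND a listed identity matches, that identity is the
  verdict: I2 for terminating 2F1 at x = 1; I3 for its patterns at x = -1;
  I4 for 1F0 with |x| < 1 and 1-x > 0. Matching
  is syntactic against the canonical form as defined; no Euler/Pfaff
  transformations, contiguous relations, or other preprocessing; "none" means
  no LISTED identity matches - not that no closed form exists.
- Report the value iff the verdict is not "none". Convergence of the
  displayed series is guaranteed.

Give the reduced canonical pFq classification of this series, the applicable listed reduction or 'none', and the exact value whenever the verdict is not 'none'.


First insight: with t_0 = -10/3, (1)_k (C = -10/3, x = 5/6) is k! itself.
Adjacent-term ratio: r(k) = (5/6) * (k+1) (k+1) / [(k+2) (k+1)] ; factor over Q: parameters, x = (5/6), and C = -10/3.

At argument 5/6: a 2F1 with upper {1, 1}, lower {2}, scaled by C = -10/3. Verdict: this is the logarithmic series (I6) (the logarithm: parameters (1,1;2), x = 5/6). Hence: 4 * ln(1/6).


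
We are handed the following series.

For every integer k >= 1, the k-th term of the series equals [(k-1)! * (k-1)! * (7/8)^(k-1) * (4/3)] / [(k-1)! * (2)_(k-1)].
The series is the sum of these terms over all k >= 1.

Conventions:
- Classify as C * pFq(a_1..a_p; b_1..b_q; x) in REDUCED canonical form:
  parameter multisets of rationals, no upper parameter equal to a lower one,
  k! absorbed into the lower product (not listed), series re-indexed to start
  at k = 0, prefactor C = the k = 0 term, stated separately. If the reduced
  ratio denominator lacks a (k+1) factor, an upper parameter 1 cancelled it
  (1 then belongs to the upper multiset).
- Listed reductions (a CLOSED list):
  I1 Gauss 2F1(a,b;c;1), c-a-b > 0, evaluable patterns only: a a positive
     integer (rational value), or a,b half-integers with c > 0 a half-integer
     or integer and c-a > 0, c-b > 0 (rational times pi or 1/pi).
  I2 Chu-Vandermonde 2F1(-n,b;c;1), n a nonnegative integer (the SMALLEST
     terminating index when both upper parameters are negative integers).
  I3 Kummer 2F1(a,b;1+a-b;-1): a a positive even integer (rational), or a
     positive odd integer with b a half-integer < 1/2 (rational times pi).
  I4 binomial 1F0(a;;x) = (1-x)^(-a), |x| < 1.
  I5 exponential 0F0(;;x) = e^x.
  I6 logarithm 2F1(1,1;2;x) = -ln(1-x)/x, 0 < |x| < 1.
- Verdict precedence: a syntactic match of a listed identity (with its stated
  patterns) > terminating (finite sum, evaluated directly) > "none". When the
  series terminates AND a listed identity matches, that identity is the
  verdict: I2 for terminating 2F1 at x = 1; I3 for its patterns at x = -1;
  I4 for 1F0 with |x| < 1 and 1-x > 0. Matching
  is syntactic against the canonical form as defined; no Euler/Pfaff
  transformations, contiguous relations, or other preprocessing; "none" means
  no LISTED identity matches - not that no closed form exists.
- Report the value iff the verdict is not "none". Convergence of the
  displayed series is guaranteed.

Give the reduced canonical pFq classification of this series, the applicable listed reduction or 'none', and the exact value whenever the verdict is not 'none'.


x = 7/8 here; the reduced form reads 2F1, upper {1, 1}, lower {2}, C = 4/3. Verdict: the I6 logarithm reduction applies (the logarithm: parameters (1,1;2), x = 7/8). Sum: (-32/21) * ln(1/8).

First insight: from the first term 4/3: the factorial ratio (prefactor 4/3) (k+a-1)!/(a-1)! is a rising factorial (a)_k.
Ratio: r(k) = (7/8) * (k+1) (k+1) / [(k+2) (k+1)] - rational in k, leading ratio (7/8); with t_0 = 4/3, classification follows.


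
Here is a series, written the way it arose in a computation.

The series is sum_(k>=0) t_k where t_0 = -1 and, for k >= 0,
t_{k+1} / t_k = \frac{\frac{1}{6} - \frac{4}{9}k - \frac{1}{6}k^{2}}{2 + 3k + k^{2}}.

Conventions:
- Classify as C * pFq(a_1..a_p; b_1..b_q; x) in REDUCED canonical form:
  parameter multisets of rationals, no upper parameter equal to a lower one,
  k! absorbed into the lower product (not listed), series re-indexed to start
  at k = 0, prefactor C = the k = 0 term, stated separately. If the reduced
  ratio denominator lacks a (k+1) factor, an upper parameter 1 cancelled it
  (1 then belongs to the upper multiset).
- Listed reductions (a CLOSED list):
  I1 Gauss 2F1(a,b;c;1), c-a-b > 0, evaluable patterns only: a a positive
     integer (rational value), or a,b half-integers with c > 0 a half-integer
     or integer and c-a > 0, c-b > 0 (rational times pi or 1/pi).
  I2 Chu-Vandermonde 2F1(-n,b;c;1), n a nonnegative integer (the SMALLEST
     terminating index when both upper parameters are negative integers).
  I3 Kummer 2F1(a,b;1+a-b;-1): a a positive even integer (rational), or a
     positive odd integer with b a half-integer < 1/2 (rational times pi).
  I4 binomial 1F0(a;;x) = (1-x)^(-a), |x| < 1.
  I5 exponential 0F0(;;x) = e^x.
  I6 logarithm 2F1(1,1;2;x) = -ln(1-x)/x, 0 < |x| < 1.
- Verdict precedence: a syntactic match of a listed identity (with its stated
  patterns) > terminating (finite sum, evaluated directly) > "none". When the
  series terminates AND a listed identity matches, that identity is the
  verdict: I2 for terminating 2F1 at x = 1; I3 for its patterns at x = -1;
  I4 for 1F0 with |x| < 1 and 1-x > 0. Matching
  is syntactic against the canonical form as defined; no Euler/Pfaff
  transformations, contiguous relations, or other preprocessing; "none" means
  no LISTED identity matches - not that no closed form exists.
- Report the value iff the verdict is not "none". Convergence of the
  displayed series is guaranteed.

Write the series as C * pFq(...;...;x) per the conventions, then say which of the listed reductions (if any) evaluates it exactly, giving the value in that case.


This is -1 * 2F1(-\frac{1}{3}, 3; 2; -\frac{1}{6}) in reduced canonical form. Verdict: none (x = -\frac{1}{6}): each listed identity misses the multisets {-\frac{1}{3}, 3} ; {2}.

First insight: t_0 being -1, factor the ratio over Q (prefactor -1): negated roots = parameters.
Adjacent-term ratio: r(k) = -\frac{1}{6} * (k-\frac{1}{3}) (k+3) / [(k+2) (k+1)] ; factor over Q: parameters, x = -\frac{1}{6}, and C = -1.


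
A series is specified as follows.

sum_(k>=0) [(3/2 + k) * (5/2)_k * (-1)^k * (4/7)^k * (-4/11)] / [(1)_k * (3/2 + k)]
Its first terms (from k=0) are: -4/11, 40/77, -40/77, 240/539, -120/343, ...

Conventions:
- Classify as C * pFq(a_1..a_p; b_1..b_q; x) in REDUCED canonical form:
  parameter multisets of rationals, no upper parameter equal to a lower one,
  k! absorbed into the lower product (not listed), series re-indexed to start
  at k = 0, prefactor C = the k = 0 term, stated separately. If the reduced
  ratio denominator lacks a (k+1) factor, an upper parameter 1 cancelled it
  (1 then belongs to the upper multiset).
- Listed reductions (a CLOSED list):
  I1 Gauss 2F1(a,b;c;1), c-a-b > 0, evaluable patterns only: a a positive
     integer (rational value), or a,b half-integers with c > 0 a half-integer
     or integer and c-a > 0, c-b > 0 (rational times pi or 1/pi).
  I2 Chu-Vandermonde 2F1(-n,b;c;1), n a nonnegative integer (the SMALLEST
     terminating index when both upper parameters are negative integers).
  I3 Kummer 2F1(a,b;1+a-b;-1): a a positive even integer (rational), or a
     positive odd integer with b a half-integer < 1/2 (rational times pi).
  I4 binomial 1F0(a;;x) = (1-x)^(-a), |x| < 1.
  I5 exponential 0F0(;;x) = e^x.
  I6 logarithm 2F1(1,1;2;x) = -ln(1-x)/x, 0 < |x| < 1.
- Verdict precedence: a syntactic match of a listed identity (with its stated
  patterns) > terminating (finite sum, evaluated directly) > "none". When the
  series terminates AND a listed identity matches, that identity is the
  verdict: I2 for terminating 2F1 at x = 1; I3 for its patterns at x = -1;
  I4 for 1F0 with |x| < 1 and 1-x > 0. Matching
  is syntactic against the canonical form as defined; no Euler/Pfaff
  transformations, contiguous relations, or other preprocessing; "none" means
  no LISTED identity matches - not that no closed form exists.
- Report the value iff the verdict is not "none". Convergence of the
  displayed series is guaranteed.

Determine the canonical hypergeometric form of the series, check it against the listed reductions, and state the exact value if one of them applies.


Canonical form: C = -4/11 times 1F0 with upper {5/2}, lower {-}, x = -4/7. Verdict at x = -4/7: the binomial series (I4) matches (the 1F0 binomial series: exponent -5/2, x = -4/7). Sum: (-4/11) * (11/7)^(-5/2).

First insight: t_0 being -4/11, the (-1)^k factor (C = -4/11, x = -4/7) folds into the argument's sign.
Consecutive-term ratio: r(k) = (-4/7) * (k+5/2) / [(k+1)] - rational; roots negated = parameters, x = (-4/7), C = -4/11.


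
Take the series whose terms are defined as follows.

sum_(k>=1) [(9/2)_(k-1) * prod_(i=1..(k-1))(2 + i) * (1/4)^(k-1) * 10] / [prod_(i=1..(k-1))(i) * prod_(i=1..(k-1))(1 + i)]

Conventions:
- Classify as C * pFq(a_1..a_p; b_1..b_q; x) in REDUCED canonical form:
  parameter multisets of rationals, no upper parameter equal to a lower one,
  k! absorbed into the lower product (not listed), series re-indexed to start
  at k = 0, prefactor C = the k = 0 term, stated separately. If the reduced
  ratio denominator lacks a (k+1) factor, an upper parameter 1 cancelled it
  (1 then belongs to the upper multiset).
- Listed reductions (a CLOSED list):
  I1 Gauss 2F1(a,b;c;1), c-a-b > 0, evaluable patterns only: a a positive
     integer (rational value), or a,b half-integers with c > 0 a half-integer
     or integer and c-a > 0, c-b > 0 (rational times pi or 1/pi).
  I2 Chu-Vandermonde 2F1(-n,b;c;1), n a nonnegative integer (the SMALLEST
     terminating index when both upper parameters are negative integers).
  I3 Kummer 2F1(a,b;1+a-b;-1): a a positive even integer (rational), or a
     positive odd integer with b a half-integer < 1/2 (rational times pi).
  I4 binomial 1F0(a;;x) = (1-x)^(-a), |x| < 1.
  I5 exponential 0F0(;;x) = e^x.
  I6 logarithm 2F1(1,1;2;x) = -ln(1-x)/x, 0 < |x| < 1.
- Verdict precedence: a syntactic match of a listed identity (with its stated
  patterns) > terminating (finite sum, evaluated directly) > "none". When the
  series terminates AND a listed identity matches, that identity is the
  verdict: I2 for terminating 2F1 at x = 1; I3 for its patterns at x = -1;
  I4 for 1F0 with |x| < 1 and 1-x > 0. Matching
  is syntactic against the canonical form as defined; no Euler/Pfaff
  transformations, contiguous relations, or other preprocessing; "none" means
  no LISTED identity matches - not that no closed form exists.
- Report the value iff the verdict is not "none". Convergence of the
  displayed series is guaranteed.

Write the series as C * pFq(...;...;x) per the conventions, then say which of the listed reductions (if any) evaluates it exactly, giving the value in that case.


Reduced: x = 1/4, 2F1, upper = {3, 9/2}, lower = {2}, C = 10. Verdict: no listed reduction: x = 1/4 and upper {3, 9/2} fail every I1-I6 pattern.

The tell: t_0 being 10, the product of the first k integers (C = 10) is k!.
Consecutive-term ratio: r(k) = (1/4) * (k+3) (k+9/2) / [(k+2) (k+1)] ; factor over Q: parameters, x = (1/4), and C = 10.


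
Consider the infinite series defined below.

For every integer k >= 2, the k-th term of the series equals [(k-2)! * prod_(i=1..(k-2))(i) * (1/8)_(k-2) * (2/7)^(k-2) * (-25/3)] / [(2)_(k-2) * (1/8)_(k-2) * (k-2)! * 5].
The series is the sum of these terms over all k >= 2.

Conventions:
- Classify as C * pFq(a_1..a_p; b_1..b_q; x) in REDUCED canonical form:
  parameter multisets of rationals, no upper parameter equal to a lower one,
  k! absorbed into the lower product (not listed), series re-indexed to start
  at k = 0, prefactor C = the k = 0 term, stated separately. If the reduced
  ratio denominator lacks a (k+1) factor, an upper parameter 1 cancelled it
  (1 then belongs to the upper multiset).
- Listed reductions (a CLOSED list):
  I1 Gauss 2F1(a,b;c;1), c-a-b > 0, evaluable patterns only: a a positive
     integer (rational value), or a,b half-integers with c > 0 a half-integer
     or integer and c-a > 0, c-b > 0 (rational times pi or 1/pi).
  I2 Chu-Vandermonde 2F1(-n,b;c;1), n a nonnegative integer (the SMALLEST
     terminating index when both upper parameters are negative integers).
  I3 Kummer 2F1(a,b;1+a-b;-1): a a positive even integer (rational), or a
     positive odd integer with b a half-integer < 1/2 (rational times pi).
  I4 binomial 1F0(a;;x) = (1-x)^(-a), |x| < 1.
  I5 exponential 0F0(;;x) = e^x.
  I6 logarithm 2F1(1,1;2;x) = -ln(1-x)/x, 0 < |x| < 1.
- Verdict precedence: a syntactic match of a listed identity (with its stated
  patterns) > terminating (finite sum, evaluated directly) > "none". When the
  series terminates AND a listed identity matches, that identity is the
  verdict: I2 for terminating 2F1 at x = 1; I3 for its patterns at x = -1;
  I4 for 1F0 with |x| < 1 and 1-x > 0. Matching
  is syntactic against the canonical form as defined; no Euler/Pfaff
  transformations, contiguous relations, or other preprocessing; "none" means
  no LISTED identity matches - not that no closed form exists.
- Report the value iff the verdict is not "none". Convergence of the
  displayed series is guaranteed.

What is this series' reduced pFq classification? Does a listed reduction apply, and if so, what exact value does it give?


Prefactor -5/3, argument 2/7: 2F1 with upper {1, 1} over lower {2}. Verdict at x = 2/7: the logarithmic series (I6) matches (the logarithm: parameters (1,1;2), x = 2/7). Sum: (35/6) * ln(5/7).

First insight: with t_0 = -5/3, the parameter 1/8 appears in both the upper and lower lists and cancels.
Term ratio: r(k) = (2/7) * (k+1) (k+1) / [(k+2) (k+1)] - poly over poly, x = (2/7) from leading terms; C = -5/3 at k = 0.


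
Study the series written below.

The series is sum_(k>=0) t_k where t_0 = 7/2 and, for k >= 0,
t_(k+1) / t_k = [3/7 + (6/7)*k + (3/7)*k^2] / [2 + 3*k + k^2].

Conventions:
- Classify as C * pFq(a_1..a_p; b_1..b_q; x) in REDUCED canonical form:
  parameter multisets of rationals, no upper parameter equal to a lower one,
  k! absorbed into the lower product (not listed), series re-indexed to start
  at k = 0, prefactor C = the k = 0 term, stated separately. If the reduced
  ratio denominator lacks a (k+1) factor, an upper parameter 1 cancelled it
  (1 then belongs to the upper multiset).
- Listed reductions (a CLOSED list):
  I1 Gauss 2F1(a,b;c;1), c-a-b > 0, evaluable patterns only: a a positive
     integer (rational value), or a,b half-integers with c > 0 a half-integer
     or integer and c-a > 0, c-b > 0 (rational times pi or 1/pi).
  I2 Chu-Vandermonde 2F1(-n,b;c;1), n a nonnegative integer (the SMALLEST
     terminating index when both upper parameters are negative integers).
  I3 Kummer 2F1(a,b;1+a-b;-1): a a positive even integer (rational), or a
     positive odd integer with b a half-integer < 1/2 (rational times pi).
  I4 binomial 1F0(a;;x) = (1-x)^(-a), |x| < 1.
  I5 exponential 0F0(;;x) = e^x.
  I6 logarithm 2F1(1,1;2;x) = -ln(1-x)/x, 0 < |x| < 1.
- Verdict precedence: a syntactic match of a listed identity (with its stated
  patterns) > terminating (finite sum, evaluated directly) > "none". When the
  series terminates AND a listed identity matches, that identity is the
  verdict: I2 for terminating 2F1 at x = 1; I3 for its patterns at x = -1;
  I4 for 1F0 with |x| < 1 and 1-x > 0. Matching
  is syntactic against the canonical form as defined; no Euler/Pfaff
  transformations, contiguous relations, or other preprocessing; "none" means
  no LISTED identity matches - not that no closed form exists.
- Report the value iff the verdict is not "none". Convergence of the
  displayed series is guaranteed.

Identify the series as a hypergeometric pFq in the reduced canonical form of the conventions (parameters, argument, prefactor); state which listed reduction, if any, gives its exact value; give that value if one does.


With C = 7/2: the canonical form is 2F1(1, 1; 2; 3/7). Verdict: logarithm (I6) fires (the logarithm: parameters (1,1;2), x = 3/7). Hence: (-49/6) * ln(4/7).

First insight: x = (3/7) and factor the ratio over Q (prefactor 7/2): negated roots = parameters.
Ratio: r(k) = (3/7) * (k+1) (k+1) / [(k+2) (k+1)] - rational in k. x = (3/7); t_0 = 7/2; negate the roots.


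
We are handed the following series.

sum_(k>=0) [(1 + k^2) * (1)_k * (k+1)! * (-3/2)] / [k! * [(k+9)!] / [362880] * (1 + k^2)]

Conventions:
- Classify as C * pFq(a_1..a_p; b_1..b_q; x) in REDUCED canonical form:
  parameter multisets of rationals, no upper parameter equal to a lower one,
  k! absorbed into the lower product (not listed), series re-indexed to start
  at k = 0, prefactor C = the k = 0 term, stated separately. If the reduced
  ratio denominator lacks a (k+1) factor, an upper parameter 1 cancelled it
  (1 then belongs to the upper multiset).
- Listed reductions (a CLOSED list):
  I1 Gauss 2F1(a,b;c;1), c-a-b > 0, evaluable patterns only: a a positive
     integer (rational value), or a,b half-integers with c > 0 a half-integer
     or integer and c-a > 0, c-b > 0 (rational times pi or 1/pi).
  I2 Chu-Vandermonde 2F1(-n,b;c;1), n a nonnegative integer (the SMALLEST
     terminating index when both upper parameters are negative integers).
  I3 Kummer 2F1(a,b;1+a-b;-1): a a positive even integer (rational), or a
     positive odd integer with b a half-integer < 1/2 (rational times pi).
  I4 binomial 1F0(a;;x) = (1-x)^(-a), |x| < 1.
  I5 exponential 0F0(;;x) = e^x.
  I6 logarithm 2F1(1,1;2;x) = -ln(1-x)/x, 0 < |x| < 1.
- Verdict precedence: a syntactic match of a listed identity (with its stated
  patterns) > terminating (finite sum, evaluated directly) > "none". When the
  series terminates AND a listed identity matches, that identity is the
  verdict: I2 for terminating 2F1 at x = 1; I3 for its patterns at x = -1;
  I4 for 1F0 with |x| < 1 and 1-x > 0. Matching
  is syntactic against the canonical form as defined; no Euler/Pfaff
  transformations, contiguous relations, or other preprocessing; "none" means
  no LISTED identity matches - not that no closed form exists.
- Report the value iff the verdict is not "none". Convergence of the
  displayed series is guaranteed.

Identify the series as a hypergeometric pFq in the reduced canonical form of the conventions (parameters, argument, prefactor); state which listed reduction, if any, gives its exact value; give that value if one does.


Prefactor -3/2, argument 1: 2F1 with upper {1, 2} over lower {10}. Verdict at x = 1: the Gauss summation I1 matches (x = 1: the Gamma ratio telescopes since c-a-b = 7 > 0 and a = 1 in Z>0). Its exact value is -27/14.

The tell: t_0 = -3/2 here, and the factor k^2 + 1 cancels (top and bottom), leaving prefactor -3/2.
Ratio: r(k) = 1 * (k+1) (k+2) / [(k+10) (k+1)] - rational in k, leading ratio 1; with t_0 = -3/2, classification follows.
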